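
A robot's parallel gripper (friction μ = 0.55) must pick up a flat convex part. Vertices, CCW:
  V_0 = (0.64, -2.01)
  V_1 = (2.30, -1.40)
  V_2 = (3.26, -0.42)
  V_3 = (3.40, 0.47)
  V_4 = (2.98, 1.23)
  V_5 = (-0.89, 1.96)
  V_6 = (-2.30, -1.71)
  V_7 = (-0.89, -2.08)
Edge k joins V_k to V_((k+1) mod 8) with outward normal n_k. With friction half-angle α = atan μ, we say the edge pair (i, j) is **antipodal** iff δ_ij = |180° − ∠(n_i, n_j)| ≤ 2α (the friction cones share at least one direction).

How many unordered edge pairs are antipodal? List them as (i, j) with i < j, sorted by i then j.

count = 9; pairs: (0,4), (0,5), (1,4), (1,5), (2,5), (3,5), (3,6), (4,6), (4,7)

α = atan 0.55 = 28.81°;  2α = 57.62°
n_0 = (+0.3449, -0.9386)
n_1 = (+0.7144, -0.6998)
n_2 = (+0.9879, -0.1554)
n_3 = (+0.8752, +0.4837)
n_4 = (+0.1854, +0.9827)
n_5 = (-0.9335, +0.3586)
n_6 = (-0.2538, -0.9673)
n_7 = (+0.0457, -0.9990)
  (0,1): δ = 154.59°  ·
  (0,2): δ = 119.12°  ·
  (0,3): δ = 81.25°  ·
  (0,4): δ = 30.86°  ✓
  (0,5): δ = 48.81°  ✓
  (0,6): δ = 145.12°  ·
  (0,7): δ = 162.44°  ·
  (1,2): δ = 144.53°  ·
  (1,3): δ = 106.66°  ·
  (1,4): δ = 56.27°  ✓
  (1,5): δ = 23.39°  ✓
  (1,6): δ = 119.71°  ·
  (1,7): δ = 137.03°  ·
  (2,3): δ = 142.13°  ·
  (2,4): δ = 91.74°  ·
  (2,5): δ = 12.08°  ✓
  (2,6): δ = 84.24°  ·
  (2,7): δ = 101.56°  ·
  (3,4): δ = 129.61°  ·
  (3,5): δ = 49.94°  ✓
  (3,6): δ = 46.37°  ✓
  (3,7): δ = 63.69°  ·
  (4,5): δ = 100.33°  ·
  (4,6): δ = 4.02°  ✓
  (4,7): δ = 13.30°  ✓
  (5,6): δ = 83.69°  ·
  (5,7): δ = 66.36°  ·
  (6,7): δ = 162.68°  ·
antipodal pairs: 9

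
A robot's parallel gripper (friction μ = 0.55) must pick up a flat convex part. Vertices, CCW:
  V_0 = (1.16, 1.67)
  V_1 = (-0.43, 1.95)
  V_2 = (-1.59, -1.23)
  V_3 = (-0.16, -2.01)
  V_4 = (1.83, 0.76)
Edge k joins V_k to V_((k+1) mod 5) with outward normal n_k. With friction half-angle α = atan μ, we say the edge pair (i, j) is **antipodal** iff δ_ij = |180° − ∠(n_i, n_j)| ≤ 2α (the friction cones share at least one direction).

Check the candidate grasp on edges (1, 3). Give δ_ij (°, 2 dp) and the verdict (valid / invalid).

δ = 15.65°, valid

α = atan 0.55 = 28.81°;  2α = 57.62°
edge 1: e_1 = (-1.16, -3.18);  n_1 = (-0.9394, +0.3427)
edge 3: e_3 = (+1.99, +2.77);  n_3 = (+0.8121, -0.5835)
∠(n_1, n_3) = 164.35°
δ = |180° − 164.35°| = 15.65°
15.65° ≤ 2α = 57.62°  →  valid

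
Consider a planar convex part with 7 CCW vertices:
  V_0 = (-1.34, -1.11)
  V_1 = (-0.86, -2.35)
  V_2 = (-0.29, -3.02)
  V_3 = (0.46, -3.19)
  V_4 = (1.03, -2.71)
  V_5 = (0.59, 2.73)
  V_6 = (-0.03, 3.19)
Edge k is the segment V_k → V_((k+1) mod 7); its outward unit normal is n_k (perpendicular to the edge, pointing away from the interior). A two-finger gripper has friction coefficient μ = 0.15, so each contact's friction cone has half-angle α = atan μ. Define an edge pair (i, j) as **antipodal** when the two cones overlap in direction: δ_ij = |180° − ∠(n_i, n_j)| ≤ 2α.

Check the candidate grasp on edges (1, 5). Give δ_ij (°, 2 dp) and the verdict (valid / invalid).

δ = 13.04°, valid

α = atan 0.15 = 8.53°;  2α = 17.06°
edge 1: e_1 = (+0.57, -0.67);  n_1 = (-0.7617, -0.6480)
edge 5: e_5 = (-0.62, +0.46);  n_5 = (+0.5958, +0.8031)
∠(n_1, n_5) = 166.96°
δ = |180° − 166.96°| = 13.04°
13.04° ≤ 2α = 17.06°  →  valid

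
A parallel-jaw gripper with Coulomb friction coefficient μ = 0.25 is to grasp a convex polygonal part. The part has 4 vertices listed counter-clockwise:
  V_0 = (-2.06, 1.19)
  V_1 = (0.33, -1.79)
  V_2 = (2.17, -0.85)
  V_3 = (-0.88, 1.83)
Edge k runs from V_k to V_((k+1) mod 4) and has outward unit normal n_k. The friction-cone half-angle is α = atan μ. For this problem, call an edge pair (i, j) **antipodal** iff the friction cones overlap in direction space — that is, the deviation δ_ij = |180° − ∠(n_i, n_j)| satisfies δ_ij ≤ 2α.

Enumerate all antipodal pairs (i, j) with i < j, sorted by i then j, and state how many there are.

α = atan 0.25 = 14.04°;  2α = 28.07°
n_0 = (-0.7801, -0.6257)
n_1 = (+0.4549, -0.8905)
n_2 = (+0.6601, +0.7512)
n_3 = (-0.4768, +0.8790)
  (0,1): δ = 101.67°  ·
  (0,2): δ = 9.96°  ✓
  (0,3): δ = 79.74°  ·
  (1,2): δ = 68.37°  ·
  (1,3): δ = 1.41°  ✓
  (2,3): δ = 110.22°  ·
antipodal pairs: 2

count = 2; pairs: (0,2), (1,3)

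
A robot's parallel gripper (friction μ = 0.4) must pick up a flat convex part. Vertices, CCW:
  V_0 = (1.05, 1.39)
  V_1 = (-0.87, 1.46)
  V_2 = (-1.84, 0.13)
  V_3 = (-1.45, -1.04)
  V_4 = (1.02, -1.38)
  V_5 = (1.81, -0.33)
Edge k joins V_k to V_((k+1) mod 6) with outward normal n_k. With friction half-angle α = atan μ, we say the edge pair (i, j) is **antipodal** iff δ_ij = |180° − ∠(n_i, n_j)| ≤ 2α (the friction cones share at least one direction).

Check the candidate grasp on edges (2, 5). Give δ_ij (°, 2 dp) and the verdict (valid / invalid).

δ = 5.40°, valid

α = atan 0.4 = 21.80°;  2α = 43.60°
edge 2: e_2 = (+0.39, -1.17);  n_2 = (-0.9487, -0.3162)
edge 5: e_5 = (-0.76, +1.72);  n_5 = (+0.9147, +0.4042)
∠(n_2, n_5) = 174.60°
δ = |180° − 174.60°| = 5.40°
5.40° ≤ 2α = 43.60°  →  valid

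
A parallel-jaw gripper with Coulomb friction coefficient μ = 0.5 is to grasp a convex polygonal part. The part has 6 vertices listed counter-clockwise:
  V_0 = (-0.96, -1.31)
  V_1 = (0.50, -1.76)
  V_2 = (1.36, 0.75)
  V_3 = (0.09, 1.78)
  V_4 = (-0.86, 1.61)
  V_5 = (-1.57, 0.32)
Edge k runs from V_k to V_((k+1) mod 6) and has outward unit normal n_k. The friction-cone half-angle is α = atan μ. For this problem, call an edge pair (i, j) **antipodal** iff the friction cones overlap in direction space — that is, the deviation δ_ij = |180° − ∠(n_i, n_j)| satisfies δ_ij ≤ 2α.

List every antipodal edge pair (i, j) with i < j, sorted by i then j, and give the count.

α = atan 0.5 = 26.57°;  2α = 53.13°
n_0 = (-0.2945, -0.9556)
n_1 = (+0.9460, -0.3241)
n_2 = (+0.6299, +0.7767)
n_3 = (-0.1761, +0.9844)
n_4 = (-0.8761, +0.4822)
n_5 = (-0.9366, -0.3505)
  (0,1): δ = 91.78°  ·
  (0,2): δ = 21.91°  ✓
  (0,3): δ = 27.28°  ✓
  (0,4): δ = 78.30°  ·
  (0,5): δ = 127.65°  ·
  (1,2): δ = 110.13°  ·
  (1,3): δ = 60.94°  ·
  (1,4): δ = 9.91°  ✓
  (1,5): δ = 39.43°  ✓
  (2,3): δ = 130.81°  ·
  (2,4): δ = 79.78°  ·
  (2,5): δ = 30.44°  ✓
  (3,4): δ = 128.97°  ·
  (3,5): δ = 79.63°  ·
  (4,5): δ = 130.65°  ·
antipodal pairs: 5

count = 5; pairs: (0,2), (0,3), (1,4), (1,5), (2,5)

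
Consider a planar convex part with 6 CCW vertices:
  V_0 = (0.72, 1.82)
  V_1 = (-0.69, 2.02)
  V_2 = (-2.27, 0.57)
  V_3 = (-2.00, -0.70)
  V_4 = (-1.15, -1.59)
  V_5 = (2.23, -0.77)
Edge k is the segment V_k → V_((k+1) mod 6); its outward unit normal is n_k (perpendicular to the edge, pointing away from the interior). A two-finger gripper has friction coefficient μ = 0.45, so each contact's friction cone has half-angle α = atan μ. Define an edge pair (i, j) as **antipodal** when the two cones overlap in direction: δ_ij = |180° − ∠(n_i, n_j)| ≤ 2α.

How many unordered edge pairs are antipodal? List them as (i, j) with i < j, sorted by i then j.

α = atan 0.45 = 24.23°;  2α = 48.46°
n_0 = (+0.1404, +0.9901)
n_1 = (-0.6761, +0.7368)
n_2 = (-0.9781, -0.2080)
n_3 = (-0.7232, -0.6907)
n_4 = (+0.2358, -0.9718)
n_5 = (+0.8639, +0.5037)
  (0,1): δ = 129.38°  ·
  (0,2): δ = 69.92°  ·
  (0,3): δ = 38.24°  ✓
  (0,4): δ = 21.71°  ✓
  (0,5): δ = 128.32°  ·
  (1,2): δ = 120.54°  ·
  (1,3): δ = 88.86°  ·
  (1,4): δ = 28.91°  ✓
  (1,5): δ = 77.70°  ·
  (2,3): δ = 148.32°  ·
  (2,4): δ = 88.37°  ·
  (2,5): δ = 18.24°  ✓
  (3,4): δ = 120.05°  ·
  (3,5): δ = 13.44°  ✓
  (4,5): δ = 73.39°  ·
antipodal pairs: 5

count = 5; pairs: (0,3), (0,4), (1,4), (2,5), (3,5)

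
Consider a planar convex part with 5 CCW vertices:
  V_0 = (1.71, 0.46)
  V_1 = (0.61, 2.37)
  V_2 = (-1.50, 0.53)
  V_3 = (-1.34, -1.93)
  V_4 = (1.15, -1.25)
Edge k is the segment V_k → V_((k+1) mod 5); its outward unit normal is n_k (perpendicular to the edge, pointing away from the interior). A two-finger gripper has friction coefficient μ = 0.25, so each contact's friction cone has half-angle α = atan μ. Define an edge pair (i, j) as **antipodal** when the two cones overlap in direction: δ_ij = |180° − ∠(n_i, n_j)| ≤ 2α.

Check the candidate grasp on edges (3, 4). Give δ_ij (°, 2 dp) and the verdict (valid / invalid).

δ = 123.41°, invalid

α = atan 0.25 = 14.04°;  2α = 28.07°
edge 3: e_3 = (+2.49, +0.68);  n_3 = (+0.2634, -0.9647)
edge 4: e_4 = (+0.56, +1.71);  n_4 = (+0.9503, -0.3112)
∠(n_3, n_4) = 56.59°
δ = |180° − 56.59°| = 123.41°
123.41° > 2α = 28.07°  →  invalid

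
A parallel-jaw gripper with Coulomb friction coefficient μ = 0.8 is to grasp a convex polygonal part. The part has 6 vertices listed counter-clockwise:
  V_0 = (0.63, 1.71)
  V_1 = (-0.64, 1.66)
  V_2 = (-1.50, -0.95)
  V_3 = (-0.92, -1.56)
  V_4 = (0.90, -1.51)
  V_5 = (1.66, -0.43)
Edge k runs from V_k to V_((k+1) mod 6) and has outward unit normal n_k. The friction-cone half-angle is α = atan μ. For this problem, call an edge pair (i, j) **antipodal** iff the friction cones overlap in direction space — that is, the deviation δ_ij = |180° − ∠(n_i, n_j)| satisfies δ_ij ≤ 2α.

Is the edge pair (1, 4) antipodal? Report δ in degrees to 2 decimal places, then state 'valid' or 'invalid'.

α = atan 0.8 = 38.66°;  2α = 77.32°
edge 1: e_1 = (-0.86, -2.61);  n_1 = (-0.9498, +0.3130)
edge 4: e_4 = (+0.76, +1.08);  n_4 = (+0.8178, -0.5755)
∠(n_1, n_4) = 163.10°
δ = |180° − 163.10°| = 16.90°
16.90° ≤ 2α = 77.32°  →  valid

δ = 16.90°, valid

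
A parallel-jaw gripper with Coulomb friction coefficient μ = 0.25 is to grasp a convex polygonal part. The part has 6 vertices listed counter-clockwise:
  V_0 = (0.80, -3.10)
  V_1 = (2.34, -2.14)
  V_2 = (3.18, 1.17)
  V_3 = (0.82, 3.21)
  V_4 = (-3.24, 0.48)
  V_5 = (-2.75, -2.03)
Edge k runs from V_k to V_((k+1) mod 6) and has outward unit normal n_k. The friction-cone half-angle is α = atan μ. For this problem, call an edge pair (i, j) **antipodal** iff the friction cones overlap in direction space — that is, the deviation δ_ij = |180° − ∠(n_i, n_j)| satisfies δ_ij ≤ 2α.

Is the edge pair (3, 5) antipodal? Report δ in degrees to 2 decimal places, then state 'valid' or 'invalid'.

α = atan 0.25 = 14.04°;  2α = 28.07°
edge 3: e_3 = (-4.06, -2.73);  n_3 = (-0.5580, +0.8298)
edge 5: e_5 = (+3.55, -1.07);  n_5 = (-0.2886, -0.9575)
∠(n_3, n_5) = 129.31°
δ = |180° − 129.31°| = 50.69°
50.69° > 2α = 28.07°  →  invalid

δ = 50.69°, invalid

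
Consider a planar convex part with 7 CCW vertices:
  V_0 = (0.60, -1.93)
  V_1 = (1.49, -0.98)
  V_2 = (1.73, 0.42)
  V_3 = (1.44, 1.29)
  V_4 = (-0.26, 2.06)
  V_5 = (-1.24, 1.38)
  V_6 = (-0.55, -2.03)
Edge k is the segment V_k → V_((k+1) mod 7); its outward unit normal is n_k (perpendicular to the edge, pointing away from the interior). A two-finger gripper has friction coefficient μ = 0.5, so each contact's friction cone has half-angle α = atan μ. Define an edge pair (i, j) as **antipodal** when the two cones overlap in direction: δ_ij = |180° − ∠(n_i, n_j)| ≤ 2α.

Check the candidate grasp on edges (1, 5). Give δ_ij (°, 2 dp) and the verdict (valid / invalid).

α = atan 0.5 = 26.57°;  2α = 53.13°
edge 1: e_1 = (+0.24, +1.40);  n_1 = (+0.9856, -0.1690)
edge 5: e_5 = (+0.69, -3.41);  n_5 = (-0.9801, -0.1983)
∠(n_1, n_5) = 158.83°
δ = |180° − 158.83°| = 21.17°
21.17° ≤ 2α = 53.13°  →  valid

δ = 21.17°, valid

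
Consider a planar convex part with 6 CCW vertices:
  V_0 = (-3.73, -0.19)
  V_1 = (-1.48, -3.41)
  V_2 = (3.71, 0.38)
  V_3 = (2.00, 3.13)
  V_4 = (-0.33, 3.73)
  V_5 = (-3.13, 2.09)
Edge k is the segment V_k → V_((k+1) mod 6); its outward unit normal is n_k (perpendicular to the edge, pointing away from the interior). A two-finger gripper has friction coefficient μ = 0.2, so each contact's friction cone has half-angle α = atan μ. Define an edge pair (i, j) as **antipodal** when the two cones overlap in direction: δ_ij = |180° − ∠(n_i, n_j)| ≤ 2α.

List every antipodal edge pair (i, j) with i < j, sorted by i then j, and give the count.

count = 2; pairs: (0,2), (1,4)

α = atan 0.2 = 11.31°;  2α = 22.62°
n_0 = (-0.8197, -0.5728)
n_1 = (+0.5897, -0.8076)
n_2 = (+0.8492, +0.5281)
n_3 = (+0.2494, +0.9684)
n_4 = (-0.5054, +0.8629)
n_5 = (-0.9671, +0.2545)
  (0,1): δ = 88.81°  ·
  (0,2): δ = 3.07°  ✓
  (0,3): δ = 40.62°  ·
  (0,4): δ = 85.41°  ·
  (0,5): δ = 130.31°  ·
  (1,2): δ = 94.26°  ·
  (1,3): δ = 50.58°  ·
  (1,4): δ = 5.78°  ✓
  (1,5): δ = 39.12°  ·
  (2,3): δ = 136.31°  ·
  (2,4): δ = 91.52°  ·
  (2,5): δ = 46.62°  ·
  (3,4): δ = 135.20°  ·
  (3,5): δ = 90.30°  ·
  (4,5): δ = 135.10°  ·
antipodal pairs: 2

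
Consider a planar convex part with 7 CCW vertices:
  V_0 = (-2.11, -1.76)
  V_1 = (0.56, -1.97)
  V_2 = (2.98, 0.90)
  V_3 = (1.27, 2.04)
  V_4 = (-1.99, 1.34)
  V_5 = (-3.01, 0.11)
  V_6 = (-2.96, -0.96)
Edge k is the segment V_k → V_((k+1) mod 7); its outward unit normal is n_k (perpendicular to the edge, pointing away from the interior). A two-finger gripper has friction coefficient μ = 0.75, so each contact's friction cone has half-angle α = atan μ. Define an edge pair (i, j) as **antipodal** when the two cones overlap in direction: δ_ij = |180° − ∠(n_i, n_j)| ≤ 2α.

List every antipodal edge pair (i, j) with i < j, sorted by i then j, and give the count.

count = 9; pairs: (0,2), (0,3), (0,4), (1,3), (1,4), (1,5), (2,5), (2,6), (3,6)

α = atan 0.75 = 36.87°;  2α = 73.74°
n_0 = (-0.0784, -0.9969)
n_1 = (+0.7645, -0.6446)
n_2 = (+0.5547, +0.8321)
n_3 = (-0.2099, +0.9777)
n_4 = (-0.7698, +0.6383)
n_5 = (-0.9989, -0.0467)
n_6 = (-0.6854, -0.7282)
  (0,1): δ = 125.64°  ·
  (0,2): δ = 29.19°  ✓
  (0,3): δ = 16.62°  ✓
  (0,4): δ = 54.83°  ✓
  (0,5): δ = 97.17°  ·
  (0,6): δ = 141.23°  ·
  (1,2): δ = 83.55°  ·
  (1,3): δ = 37.74°  ✓
  (1,4): δ = 0.47°  ✓
  (1,5): δ = 42.81°  ✓
  (1,6): δ = 86.87°  ·
  (2,3): δ = 134.19°  ·
  (2,4): δ = 95.98°  ·
  (2,5): δ = 53.63°  ✓
  (2,6): δ = 9.57°  ✓
  (3,4): δ = 141.79°  ·
  (3,5): δ = 99.44°  ·
  (3,6): δ = 55.38°  ✓
  (4,5): δ = 137.66°  ·
  (4,6): δ = 93.60°  ·
  (5,6): δ = 135.94°  ·
antipodal pairs: 9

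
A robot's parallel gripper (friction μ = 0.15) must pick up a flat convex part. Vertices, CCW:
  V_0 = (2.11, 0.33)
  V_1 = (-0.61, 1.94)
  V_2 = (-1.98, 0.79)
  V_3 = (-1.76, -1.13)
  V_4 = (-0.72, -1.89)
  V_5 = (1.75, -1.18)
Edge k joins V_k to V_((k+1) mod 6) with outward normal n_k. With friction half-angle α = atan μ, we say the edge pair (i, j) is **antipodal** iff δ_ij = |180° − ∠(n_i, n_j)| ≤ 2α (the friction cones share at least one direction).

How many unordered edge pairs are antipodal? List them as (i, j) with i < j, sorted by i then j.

count = 1; pairs: (0,3)

α = atan 0.15 = 8.53°;  2α = 17.06°
n_0 = (+0.5094, +0.8605)
n_1 = (-0.6429, +0.7659)
n_2 = (-0.9935, -0.1138)
n_3 = (-0.5900, -0.8074)
n_4 = (+0.2763, -0.9611)
n_5 = (+0.9727, -0.2319)
  (0,1): δ = 109.37°  ·
  (0,2): δ = 52.84°  ·
  (0,3): δ = 5.54°  ✓
  (0,4): δ = 46.66°  ·
  (0,5): δ = 107.21°  ·
  (1,2): δ = 123.47°  ·
  (1,3): δ = 76.17°  ·
  (1,4): δ = 23.97°  ·
  (1,5): δ = 36.58°  ·
  (2,3): δ = 132.69°  ·
  (2,4): δ = 80.50°  ·
  (2,5): δ = 19.95°  ·
  (3,4): δ = 127.80°  ·
  (3,5): δ = 67.25°  ·
  (4,5): δ = 119.45°  ·
antipodal pairs: 1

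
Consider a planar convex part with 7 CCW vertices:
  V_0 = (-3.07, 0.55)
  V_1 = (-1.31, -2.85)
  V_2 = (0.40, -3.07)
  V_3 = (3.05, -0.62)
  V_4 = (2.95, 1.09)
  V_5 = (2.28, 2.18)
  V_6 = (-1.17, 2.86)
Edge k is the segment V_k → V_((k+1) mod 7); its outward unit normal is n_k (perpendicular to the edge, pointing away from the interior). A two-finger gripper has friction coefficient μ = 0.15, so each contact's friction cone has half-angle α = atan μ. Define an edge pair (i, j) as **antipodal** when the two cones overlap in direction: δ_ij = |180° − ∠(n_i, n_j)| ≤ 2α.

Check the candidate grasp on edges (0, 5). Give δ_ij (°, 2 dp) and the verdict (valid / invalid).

δ = 51.48°, invalid

α = atan 0.15 = 8.53°;  2α = 17.06°
edge 0: e_0 = (+1.76, -3.40);  n_0 = (-0.8881, -0.4597)
edge 5: e_5 = (-3.45, +0.68);  n_5 = (+0.1934, +0.9811)
∠(n_0, n_5) = 128.52°
δ = |180° − 128.52°| = 51.48°
51.48° > 2α = 17.06°  →  invalid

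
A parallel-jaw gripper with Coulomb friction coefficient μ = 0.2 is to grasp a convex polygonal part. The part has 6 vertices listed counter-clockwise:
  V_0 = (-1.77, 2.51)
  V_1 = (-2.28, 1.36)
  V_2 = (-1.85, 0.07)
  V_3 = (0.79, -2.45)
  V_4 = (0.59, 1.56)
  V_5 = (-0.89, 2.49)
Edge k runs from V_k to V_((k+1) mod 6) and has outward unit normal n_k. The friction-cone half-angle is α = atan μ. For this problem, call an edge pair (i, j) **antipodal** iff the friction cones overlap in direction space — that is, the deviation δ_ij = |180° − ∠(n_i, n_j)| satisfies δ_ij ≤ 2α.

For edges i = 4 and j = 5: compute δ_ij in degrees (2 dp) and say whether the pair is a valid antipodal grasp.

α = atan 0.2 = 11.31°;  2α = 22.62°
edge 4: e_4 = (-1.48, +0.93);  n_4 = (+0.5321, +0.8467)
edge 5: e_5 = (-0.88, +0.02);  n_5 = (+0.0227, +0.9997)
∠(n_4, n_5) = 30.84°
δ = |180° − 30.84°| = 149.16°
149.16° > 2α = 22.62°  →  invalid

δ = 149.16°, invalid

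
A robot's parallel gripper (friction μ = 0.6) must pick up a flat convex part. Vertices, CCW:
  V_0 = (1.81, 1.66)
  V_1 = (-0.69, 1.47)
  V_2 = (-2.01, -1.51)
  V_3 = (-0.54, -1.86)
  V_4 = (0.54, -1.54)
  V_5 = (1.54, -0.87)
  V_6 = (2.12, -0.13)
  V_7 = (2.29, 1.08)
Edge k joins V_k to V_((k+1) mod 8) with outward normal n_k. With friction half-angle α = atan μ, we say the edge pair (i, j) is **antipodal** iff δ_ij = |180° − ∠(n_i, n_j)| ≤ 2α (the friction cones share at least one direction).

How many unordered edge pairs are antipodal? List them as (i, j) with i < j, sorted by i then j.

count = 9; pairs: (0,2), (0,3), (0,4), (0,5), (1,3), (1,4), (1,5), (1,6), (2,7)

α = atan 0.6 = 30.96°;  2α = 61.93°
n_0 = (-0.0758, +0.9971)
n_1 = (-0.9143, +0.4050)
n_2 = (-0.2316, -0.9728)
n_3 = (+0.2841, -0.9588)
n_4 = (+0.5566, -0.8308)
n_5 = (+0.7871, -0.6169)
n_6 = (+0.9903, -0.1391)
n_7 = (+0.7704, +0.6376)
  (0,1): δ = 118.24°  ·
  (0,2): δ = 17.74°  ✓
  (0,3): δ = 12.16°  ✓
  (0,4): δ = 29.48°  ✓
  (0,5): δ = 47.57°  ✓
  (0,6): δ = 77.66°  ·
  (0,7): δ = 125.26°  ·
  (1,2): δ = 79.50°  ·
  (1,3): δ = 49.60°  ✓
  (1,4): δ = 32.29°  ✓
  (1,5): δ = 14.20°  ✓
  (1,6): δ = 15.89°  ✓
  (1,7): δ = 63.50°  ·
  (2,3): δ = 150.10°  ·
  (2,4): δ = 132.79°  ·
  (2,5): δ = 114.70°  ·
  (2,6): δ = 84.60°  ·
  (2,7): δ = 37.00°  ✓
  (3,4): δ = 162.68°  ·
  (3,5): δ = 144.59°  ·
  (3,6): δ = 114.50°  ·
  (3,7): δ = 66.89°  ·
  (4,5): δ = 161.91°  ·
  (4,6): δ = 131.82°  ·
  (4,7): δ = 84.21°  ·
  (5,6): δ = 149.91°  ·
  (5,7): δ = 102.30°  ·
  (6,7): δ = 132.39°  ·
antipodal pairs: 9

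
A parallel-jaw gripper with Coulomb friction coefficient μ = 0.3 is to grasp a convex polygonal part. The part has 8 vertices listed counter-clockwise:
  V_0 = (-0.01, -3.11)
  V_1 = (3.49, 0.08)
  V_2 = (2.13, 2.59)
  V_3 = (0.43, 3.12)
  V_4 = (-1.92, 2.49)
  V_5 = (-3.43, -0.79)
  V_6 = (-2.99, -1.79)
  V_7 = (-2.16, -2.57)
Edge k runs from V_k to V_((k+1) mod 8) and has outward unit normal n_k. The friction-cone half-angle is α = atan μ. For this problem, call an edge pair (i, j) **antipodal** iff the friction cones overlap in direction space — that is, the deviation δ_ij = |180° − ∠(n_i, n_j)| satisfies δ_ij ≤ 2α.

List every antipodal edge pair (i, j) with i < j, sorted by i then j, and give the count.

count = 7; pairs: (0,3), (0,4), (1,5), (1,6), (2,6), (2,7), (3,7)

α = atan 0.3 = 16.70°;  2α = 33.40°
n_0 = (+0.6736, -0.7391)
n_1 = (+0.8792, +0.4764)
n_2 = (+0.2976, +0.9547)
n_3 = (-0.2589, +0.9659)
n_4 = (-0.9084, +0.4182)
n_5 = (-0.9153, -0.4027)
n_6 = (-0.6848, -0.7287)
n_7 = (-0.2436, -0.9699)
  (0,1): δ = 103.90°  ·
  (0,2): δ = 59.66°  ·
  (0,3): δ = 27.34°  ✓
  (0,4): δ = 22.93°  ✓
  (0,5): δ = 71.40°  ·
  (0,6): δ = 94.43°  ·
  (0,7): δ = 123.55°  ·
  (1,2): δ = 135.77°  ·
  (1,3): δ = 103.44°  ·
  (1,4): δ = 53.17°  ·
  (1,5): δ = 4.70°  ✓
  (1,6): δ = 18.33°  ✓
  (1,7): δ = 47.45°  ·
  (2,3): δ = 147.68°  ·
  (2,4): δ = 97.40°  ·
  (2,5): δ = 48.93°  ·
  (2,6): δ = 25.91°  ✓
  (2,7): δ = 3.22°  ✓
  (3,4): δ = 129.73°  ·
  (3,5): δ = 81.26°  ·
  (3,6): δ = 58.23°  ·
  (3,7): δ = 29.11°  ✓
  (4,5): δ = 131.53°  ·
  (4,6): δ = 108.50°  ·
  (4,7): δ = 79.38°  ·
  (5,6): δ = 156.97°  ·
  (5,7): δ = 127.85°  ·
  (6,7): δ = 150.88°  ·
antipodal pairs: 7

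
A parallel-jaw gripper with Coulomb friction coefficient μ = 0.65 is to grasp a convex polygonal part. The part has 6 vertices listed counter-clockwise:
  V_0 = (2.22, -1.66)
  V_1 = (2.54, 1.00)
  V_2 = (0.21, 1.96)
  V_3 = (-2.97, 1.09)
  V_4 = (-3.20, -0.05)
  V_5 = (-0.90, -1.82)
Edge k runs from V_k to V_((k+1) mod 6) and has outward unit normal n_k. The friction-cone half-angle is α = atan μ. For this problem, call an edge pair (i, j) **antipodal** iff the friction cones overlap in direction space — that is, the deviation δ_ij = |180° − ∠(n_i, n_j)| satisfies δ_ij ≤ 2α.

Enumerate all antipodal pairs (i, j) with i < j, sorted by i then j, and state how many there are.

count = 6; pairs: (0,3), (0,4), (1,4), (1,5), (2,4), (2,5)

α = atan 0.65 = 33.02°;  2α = 66.05°
n_0 = (+0.9928, -0.1194)
n_1 = (+0.3809, +0.9246)
n_2 = (-0.2639, +0.9646)
n_3 = (-0.9802, +0.1978)
n_4 = (-0.6099, -0.7925)
n_5 = (+0.0512, -0.9987)
  (0,1): δ = 105.53°  ·
  (0,2): δ = 67.84°  ·
  (0,3): δ = 4.55°  ✓
  (0,4): δ = 59.28°  ✓
  (0,5): δ = 99.80°  ·
  (1,2): δ = 142.31°  ·
  (1,3): δ = 79.01°  ·
  (1,4): δ = 15.19°  ✓
  (1,5): δ = 25.33°  ✓
  (2,3): δ = 116.71°  ·
  (2,4): δ = 52.88°  ✓
  (2,5): δ = 12.37°  ✓
  (3,4): δ = 116.17°  ·
  (3,5): δ = 75.66°  ·
  (4,5): δ = 139.48°  ·
antipodal pairs: 6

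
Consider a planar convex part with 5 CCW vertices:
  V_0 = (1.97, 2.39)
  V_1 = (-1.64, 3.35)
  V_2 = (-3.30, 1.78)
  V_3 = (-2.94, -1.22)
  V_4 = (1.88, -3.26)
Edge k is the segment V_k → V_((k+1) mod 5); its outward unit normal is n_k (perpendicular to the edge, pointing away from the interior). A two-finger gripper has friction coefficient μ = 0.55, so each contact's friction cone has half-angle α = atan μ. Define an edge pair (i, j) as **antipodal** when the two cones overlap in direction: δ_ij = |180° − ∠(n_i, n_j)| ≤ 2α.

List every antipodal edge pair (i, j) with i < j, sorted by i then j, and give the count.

α = atan 0.55 = 28.81°;  2α = 57.62°
n_0 = (+0.2570, +0.9664)
n_1 = (-0.6871, +0.7265)
n_2 = (-0.9929, -0.1191)
n_3 = (-0.3898, -0.9209)
n_4 = (+0.9999, -0.0159)
  (0,1): δ = 121.70°  ·
  (0,2): δ = 68.27°  ·
  (0,3): δ = 8.05°  ✓
  (0,4): δ = 103.98°  ·
  (1,2): δ = 126.56°  ·
  (1,3): δ = 66.34°  ·
  (1,4): δ = 45.68°  ✓
  (2,3): δ = 119.78°  ·
  (2,4): δ = 7.76°  ✓
  (3,4): δ = 67.97°  ·
antipodal pairs: 3

count = 3; pairs: (0,3), (1,4), (2,4)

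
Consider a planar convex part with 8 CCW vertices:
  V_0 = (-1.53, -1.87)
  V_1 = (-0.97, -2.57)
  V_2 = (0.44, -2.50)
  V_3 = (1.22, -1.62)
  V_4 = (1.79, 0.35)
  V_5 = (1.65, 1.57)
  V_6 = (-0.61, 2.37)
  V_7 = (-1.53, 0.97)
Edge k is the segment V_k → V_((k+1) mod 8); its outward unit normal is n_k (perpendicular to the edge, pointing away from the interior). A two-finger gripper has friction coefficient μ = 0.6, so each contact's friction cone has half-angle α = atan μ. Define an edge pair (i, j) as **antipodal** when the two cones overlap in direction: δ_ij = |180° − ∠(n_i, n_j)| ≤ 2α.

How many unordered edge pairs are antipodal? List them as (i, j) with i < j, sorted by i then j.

α = atan 0.6 = 30.96°;  2α = 61.93°
n_0 = (-0.7809, -0.6247)
n_1 = (+0.0496, -0.9988)
n_2 = (+0.7483, -0.6633)
n_3 = (+0.9606, -0.2779)
n_4 = (+0.9935, +0.1140)
n_5 = (+0.3337, +0.9427)
n_6 = (-0.8357, +0.5492)
n_7 = (-1.0000, -0.0000)
  (0,1): δ = 125.82°  ·
  (0,2): δ = 80.21°  ·
  (0,3): δ = 54.80°  ✓
  (0,4): δ = 32.11°  ✓
  (0,5): δ = 31.85°  ✓
  (0,6): δ = 108.03°  ·
  (0,7): δ = 141.34°  ·
  (1,2): δ = 134.39°  ·
  (1,3): δ = 108.98°  ·
  (1,4): δ = 86.30°  ·
  (1,5): δ = 22.34°  ✓
  (1,6): δ = 53.85°  ✓
  (1,7): δ = 87.16°  ·
  (2,3): δ = 154.58°  ·
  (2,4): δ = 131.90°  ·
  (2,5): δ = 67.94°  ·
  (2,6): δ = 8.24°  ✓
  (2,7): δ = 41.55°  ✓
  (3,4): δ = 157.32°  ·
  (3,5): δ = 93.36°  ·
  (3,6): δ = 17.17°  ✓
  (3,7): δ = 16.14°  ✓
  (4,5): δ = 116.04°  ·
  (4,6): δ = 39.86°  ✓
  (4,7): δ = 6.55°  ✓
  (5,6): δ = 103.82°  ·
  (5,7): δ = 70.51°  ·
  (6,7): δ = 146.69°  ·
antipodal pairs: 11

count = 11; pairs: (0,3), (0,4), (0,5), (1,5), (1,6), (2,6), (2,7), (3,6), (3,7), (4,6), (4,7)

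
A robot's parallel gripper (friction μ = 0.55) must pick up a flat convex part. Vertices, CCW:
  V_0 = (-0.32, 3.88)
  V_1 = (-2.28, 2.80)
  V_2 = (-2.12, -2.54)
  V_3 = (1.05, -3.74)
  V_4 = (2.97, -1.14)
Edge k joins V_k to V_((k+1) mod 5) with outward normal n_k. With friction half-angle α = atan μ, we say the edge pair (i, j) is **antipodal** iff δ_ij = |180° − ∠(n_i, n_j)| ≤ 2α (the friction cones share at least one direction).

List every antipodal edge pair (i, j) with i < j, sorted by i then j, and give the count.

count = 5; pairs: (0,2), (0,3), (1,3), (1,4), (2,4)

α = atan 0.55 = 28.81°;  2α = 57.62°
n_0 = (-0.4826, +0.8758)
n_1 = (-0.9996, -0.0299)
n_2 = (-0.3540, -0.9352)
n_3 = (+0.8044, -0.5940)
n_4 = (+0.8364, +0.5481)
  (0,1): δ = 117.14°  ·
  (0,2): δ = 49.59°  ✓
  (0,3): δ = 24.70°  ✓
  (0,4): δ = 94.38°  ·
  (1,2): δ = 112.45°  ·
  (1,3): δ = 38.16°  ✓
  (1,4): δ = 31.52°  ✓
  (2,3): δ = 105.71°  ·
  (2,4): δ = 36.03°  ✓
  (3,4): δ = 110.32°  ·
antipodal pairs: 5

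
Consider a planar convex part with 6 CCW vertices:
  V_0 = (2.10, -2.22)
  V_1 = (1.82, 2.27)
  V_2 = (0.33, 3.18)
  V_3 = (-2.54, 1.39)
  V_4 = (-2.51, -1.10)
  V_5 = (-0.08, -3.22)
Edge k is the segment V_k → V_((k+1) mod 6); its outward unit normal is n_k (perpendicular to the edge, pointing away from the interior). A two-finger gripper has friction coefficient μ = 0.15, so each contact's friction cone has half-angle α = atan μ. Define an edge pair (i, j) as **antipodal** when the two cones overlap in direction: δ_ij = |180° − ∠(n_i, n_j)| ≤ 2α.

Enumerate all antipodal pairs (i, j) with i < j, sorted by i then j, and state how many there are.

count = 3; pairs: (0,3), (1,4), (2,5)

α = atan 0.15 = 8.53°;  2α = 17.06°
n_0 = (+0.9981, +0.0622)
n_1 = (+0.5212, +0.8534)
n_2 = (-0.5292, +0.8485)
n_3 = (-0.9999, -0.0120)
n_4 = (-0.6574, -0.7535)
n_5 = (+0.4169, -0.9089)
  (0,1): δ = 124.98°  ·
  (0,2): δ = 61.62°  ·
  (0,3): δ = 2.88°  ✓
  (0,4): δ = 45.33°  ·
  (0,5): δ = 111.07°  ·
  (1,2): δ = 116.63°  ·
  (1,3): δ = 57.90°  ·
  (1,4): δ = 9.69°  ✓
  (1,5): δ = 56.06°  ·
  (2,3): δ = 121.26°  ·
  (2,4): δ = 73.05°  ·
  (2,5): δ = 7.31°  ✓
  (3,4): δ = 131.79°  ·
  (3,5): δ = 66.05°  ·
  (4,5): δ = 114.26°  ·
antipodal pairs: 3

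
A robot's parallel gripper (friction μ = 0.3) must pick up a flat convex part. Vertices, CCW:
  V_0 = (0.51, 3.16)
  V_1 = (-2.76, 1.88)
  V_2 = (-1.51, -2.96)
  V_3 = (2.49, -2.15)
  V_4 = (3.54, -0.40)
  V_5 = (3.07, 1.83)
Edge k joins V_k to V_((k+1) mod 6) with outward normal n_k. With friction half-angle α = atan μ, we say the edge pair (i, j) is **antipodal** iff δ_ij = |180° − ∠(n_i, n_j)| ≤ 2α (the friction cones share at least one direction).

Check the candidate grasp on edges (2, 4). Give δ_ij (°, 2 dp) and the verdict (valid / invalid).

α = atan 0.3 = 16.70°;  2α = 33.40°
edge 2: e_2 = (+4.00, +0.81);  n_2 = (+0.1985, -0.9801)
edge 4: e_4 = (-0.47, +2.23);  n_4 = (+0.9785, +0.2062)
∠(n_2, n_4) = 90.45°
δ = |180° − 90.45°| = 89.55°
89.55° > 2α = 33.40°  →  invalid

δ = 89.55°, invalid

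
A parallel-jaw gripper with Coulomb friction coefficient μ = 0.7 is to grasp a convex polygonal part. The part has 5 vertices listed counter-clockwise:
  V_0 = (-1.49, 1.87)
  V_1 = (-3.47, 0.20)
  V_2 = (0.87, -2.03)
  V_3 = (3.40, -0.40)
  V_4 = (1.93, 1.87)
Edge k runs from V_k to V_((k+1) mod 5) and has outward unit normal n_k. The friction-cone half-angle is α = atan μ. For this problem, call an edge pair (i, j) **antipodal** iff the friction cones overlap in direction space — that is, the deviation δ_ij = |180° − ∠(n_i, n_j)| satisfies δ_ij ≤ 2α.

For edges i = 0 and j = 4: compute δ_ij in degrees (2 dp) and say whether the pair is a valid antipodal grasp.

δ = 139.85°, invalid

α = atan 0.7 = 34.99°;  2α = 69.98°
edge 0: e_0 = (-1.98, -1.67);  n_0 = (-0.6447, +0.7644)
edge 4: e_4 = (-3.42, +0.00);  n_4 = (+0.0000, +1.0000)
∠(n_0, n_4) = 40.15°
δ = |180° − 40.15°| = 139.85°
139.85° > 2α = 69.98°  →  invalid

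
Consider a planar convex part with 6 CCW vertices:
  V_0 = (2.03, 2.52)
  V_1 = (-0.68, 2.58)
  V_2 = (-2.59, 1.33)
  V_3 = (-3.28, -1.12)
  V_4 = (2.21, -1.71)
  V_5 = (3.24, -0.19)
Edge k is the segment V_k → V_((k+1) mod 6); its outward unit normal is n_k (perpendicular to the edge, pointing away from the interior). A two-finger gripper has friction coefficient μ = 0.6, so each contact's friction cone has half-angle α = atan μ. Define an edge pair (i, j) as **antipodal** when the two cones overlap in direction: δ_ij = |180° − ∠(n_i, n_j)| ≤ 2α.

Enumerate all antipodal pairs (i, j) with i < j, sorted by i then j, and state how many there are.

α = atan 0.6 = 30.96°;  2α = 61.93°
n_0 = (+0.0221, +0.9998)
n_1 = (-0.5476, +0.8367)
n_2 = (-0.9626, +0.2711)
n_3 = (-0.1069, -0.9943)
n_4 = (+0.8278, -0.5610)
n_5 = (+0.9131, +0.4077)
  (0,1): δ = 145.53°  ·
  (0,2): δ = 104.46°  ·
  (0,3): δ = 4.87°  ✓
  (0,4): δ = 57.15°  ✓
  (0,5): δ = 115.33°  ·
  (1,2): δ = 138.93°  ·
  (1,3): δ = 39.34°  ✓
  (1,4): δ = 22.67°  ✓
  (1,5): δ = 80.86°  ·
  (2,3): δ = 80.40°  ·
  (2,4): δ = 18.39°  ✓
  (2,5): δ = 39.79°  ✓
  (3,4): δ = 117.99°  ·
  (3,5): δ = 59.81°  ✓
  (4,5): δ = 121.82°  ·
antipodal pairs: 7

count = 7; pairs: (0,3), (0,4), (1,3), (1,4), (2,4), (2,5), (3,5)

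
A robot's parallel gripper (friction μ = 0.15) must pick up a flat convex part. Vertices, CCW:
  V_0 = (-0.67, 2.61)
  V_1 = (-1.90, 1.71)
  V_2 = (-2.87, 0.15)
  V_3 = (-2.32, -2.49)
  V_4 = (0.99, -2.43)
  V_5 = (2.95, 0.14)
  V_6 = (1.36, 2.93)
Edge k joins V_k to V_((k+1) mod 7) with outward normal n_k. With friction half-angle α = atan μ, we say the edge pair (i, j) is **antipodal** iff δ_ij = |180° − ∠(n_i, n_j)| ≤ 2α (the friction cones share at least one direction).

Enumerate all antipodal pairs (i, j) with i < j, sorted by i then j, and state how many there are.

count = 3; pairs: (0,4), (1,4), (3,6)

α = atan 0.15 = 8.53°;  2α = 17.06°
n_0 = (-0.5905, +0.8070)
n_1 = (-0.8492, +0.5280)
n_2 = (-0.9790, -0.2040)
n_3 = (+0.0181, -0.9998)
n_4 = (+0.7951, -0.6064)
n_5 = (+0.8688, +0.4951)
n_6 = (-0.1557, +0.9878)
  (0,1): δ = 158.07°  ·
  (0,2): δ = 114.42°  ·
  (0,3): δ = 35.15°  ·
  (0,4): δ = 16.48°  ✓
  (0,5): δ = 83.49°  ·
  (0,6): δ = 152.76°  ·
  (1,2): δ = 136.36°  ·
  (1,3): δ = 57.09°  ·
  (1,4): δ = 5.46°  ✓
  (1,5): δ = 61.55°  ·
  (1,6): δ = 130.83°  ·
  (2,3): δ = 100.73°  ·
  (2,4): δ = 49.10°  ·
  (2,5): δ = 17.91°  ·
  (2,6): δ = 87.19°  ·
  (3,4): δ = 128.37°  ·
  (3,5): δ = 61.36°  ·
  (3,6): δ = 7.92°  ✓
  (4,5): δ = 112.99°  ·
  (4,6): δ = 43.71°  ·
  (5,6): δ = 110.72°  ·
antipodal pairs: 3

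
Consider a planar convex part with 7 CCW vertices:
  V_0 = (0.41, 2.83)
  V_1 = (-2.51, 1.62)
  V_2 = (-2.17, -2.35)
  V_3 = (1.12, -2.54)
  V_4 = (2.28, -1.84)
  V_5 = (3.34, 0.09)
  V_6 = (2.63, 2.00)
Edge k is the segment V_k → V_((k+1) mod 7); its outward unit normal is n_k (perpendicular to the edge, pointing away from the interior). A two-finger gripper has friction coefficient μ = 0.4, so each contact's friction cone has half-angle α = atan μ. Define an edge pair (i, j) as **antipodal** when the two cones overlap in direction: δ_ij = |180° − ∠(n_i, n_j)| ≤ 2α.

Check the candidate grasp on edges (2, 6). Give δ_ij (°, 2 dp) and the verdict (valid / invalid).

α = atan 0.4 = 21.80°;  2α = 43.60°
edge 2: e_2 = (+3.29, -0.19);  n_2 = (-0.0577, -0.9983)
edge 6: e_6 = (-2.22, +0.83);  n_6 = (+0.3502, +0.9367)
∠(n_2, n_6) = 162.81°
δ = |180° − 162.81°| = 17.19°
17.19° ≤ 2α = 43.60°  →  valid

δ = 17.19°, valid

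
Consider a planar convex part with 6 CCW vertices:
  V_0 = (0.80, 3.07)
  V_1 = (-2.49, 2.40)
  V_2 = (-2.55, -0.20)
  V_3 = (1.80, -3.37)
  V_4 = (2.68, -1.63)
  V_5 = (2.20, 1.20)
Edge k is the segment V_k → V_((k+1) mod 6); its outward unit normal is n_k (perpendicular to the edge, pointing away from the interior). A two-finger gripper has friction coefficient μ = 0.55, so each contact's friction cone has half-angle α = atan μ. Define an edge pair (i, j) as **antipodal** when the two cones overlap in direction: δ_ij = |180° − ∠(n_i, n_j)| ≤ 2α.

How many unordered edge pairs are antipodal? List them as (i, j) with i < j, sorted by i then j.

α = atan 0.55 = 28.81°;  2α = 57.62°
n_0 = (-0.1996, +0.9799)
n_1 = (-0.9997, +0.0231)
n_2 = (-0.5889, -0.8082)
n_3 = (+0.8924, -0.4513)
n_4 = (+0.9859, +0.1672)
n_5 = (+0.8005, +0.5993)
  (0,1): δ = 102.83°  ·
  (0,2): δ = 47.59°  ✓
  (0,3): δ = 51.66°  ✓
  (0,4): δ = 88.12°  ·
  (0,5): δ = 115.31°  ·
  (1,2): δ = 124.76°  ·
  (1,3): δ = 25.51°  ✓
  (1,4): δ = 10.95°  ✓
  (1,5): δ = 38.14°  ✓
  (2,3): δ = 80.75°  ·
  (2,4): δ = 44.29°  ✓
  (2,5): δ = 17.10°  ✓
  (3,4): δ = 143.55°  ·
  (3,5): δ = 116.35°  ·
  (4,5): δ = 152.81°  ·
antipodal pairs: 7

count = 7; pairs: (0,2), (0,3), (1,3), (1,4), (1,5), (2,4), (2,5)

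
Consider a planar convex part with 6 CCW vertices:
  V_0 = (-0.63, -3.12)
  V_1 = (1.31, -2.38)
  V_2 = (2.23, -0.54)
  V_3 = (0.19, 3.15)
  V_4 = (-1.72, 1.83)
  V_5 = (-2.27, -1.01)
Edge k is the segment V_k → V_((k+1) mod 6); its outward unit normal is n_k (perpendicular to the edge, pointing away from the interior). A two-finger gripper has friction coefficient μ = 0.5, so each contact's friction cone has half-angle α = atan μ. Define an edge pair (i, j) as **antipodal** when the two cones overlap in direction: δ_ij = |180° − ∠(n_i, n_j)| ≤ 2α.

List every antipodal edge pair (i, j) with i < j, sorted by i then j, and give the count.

count = 5; pairs: (0,3), (1,3), (1,4), (2,4), (2,5)

α = atan 0.5 = 26.57°;  2α = 53.13°
n_0 = (+0.3564, -0.9343)
n_1 = (+0.8944, -0.4472)
n_2 = (+0.8752, +0.4838)
n_3 = (-0.5685, +0.8227)
n_4 = (-0.9818, +0.1901)
n_5 = (-0.7896, -0.6137)
  (0,1): δ = 137.44°  ·
  (0,2): δ = 81.94°  ·
  (0,3): δ = 13.77°  ✓
  (0,4): δ = 58.16°  ·
  (0,5): δ = 106.98°  ·
  (1,2): δ = 124.50°  ·
  (1,3): δ = 28.79°  ✓
  (1,4): δ = 15.60°  ✓
  (1,5): δ = 64.42°  ·
  (2,3): δ = 84.29°  ·
  (2,4): δ = 39.90°  ✓
  (2,5): δ = 8.92°  ✓
  (3,4): δ = 135.61°  ·
  (3,5): δ = 86.79°  ·
  (4,5): δ = 131.18°  ·
antipodal pairs: 5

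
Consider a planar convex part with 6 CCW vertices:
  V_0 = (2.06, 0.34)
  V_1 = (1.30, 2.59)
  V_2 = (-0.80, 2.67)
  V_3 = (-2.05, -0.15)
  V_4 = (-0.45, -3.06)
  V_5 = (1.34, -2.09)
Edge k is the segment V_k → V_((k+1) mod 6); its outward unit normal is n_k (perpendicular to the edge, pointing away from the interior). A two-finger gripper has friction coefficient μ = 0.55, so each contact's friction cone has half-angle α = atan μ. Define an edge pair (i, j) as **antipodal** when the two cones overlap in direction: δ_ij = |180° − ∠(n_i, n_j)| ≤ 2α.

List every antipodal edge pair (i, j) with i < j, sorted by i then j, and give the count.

count = 6; pairs: (0,2), (0,3), (1,4), (2,4), (2,5), (3,5)

α = atan 0.55 = 28.81°;  2α = 57.62°
n_0 = (+0.9474, +0.3200)
n_1 = (+0.0381, +0.9993)
n_2 = (-0.9142, +0.4052)
n_3 = (-0.8763, -0.4818)
n_4 = (+0.4764, -0.8792)
n_5 = (+0.9588, -0.2841)
  (0,1): δ = 110.85°  ·
  (0,2): δ = 42.57°  ✓
  (0,3): δ = 10.14°  ✓
  (0,4): δ = 99.79°  ·
  (0,5): δ = 144.83°  ·
  (1,2): δ = 111.72°  ·
  (1,3): δ = 59.02°  ·
  (1,4): δ = 30.63°  ✓
  (1,5): δ = 75.68°  ·
  (2,3): δ = 127.29°  ·
  (2,4): δ = 37.64°  ✓
  (2,5): δ = 7.40°  ✓
  (3,4): δ = 90.35°  ·
  (3,5): δ = 45.31°  ✓
  (4,5): δ = 134.96°  ·
antipodal pairs: 6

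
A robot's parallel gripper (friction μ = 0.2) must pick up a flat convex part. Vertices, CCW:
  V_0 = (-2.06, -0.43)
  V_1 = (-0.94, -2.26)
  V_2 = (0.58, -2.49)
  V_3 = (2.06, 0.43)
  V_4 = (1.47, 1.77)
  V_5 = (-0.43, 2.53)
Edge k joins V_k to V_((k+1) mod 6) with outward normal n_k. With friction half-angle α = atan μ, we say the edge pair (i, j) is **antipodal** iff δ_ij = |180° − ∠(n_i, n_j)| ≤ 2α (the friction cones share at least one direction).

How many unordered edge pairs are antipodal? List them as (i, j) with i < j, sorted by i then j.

count = 3; pairs: (0,3), (1,4), (2,5)

α = atan 0.2 = 11.31°;  2α = 22.62°
n_0 = (-0.8529, -0.5220)
n_1 = (-0.1496, -0.9887)
n_2 = (+0.8920, -0.4521)
n_3 = (+0.9152, +0.4030)
n_4 = (+0.3714, +0.9285)
n_5 = (-0.8760, +0.4824)
  (0,1): δ = 130.07°  ·
  (0,2): δ = 58.35°  ·
  (0,3): δ = 7.70°  ✓
  (0,4): δ = 36.73°  ·
  (0,5): δ = 119.69°  ·
  (1,2): δ = 108.27°  ·
  (1,3): δ = 57.63°  ·
  (1,4): δ = 13.20°  ✓
  (1,5): δ = 69.76°  ·
  (2,3): δ = 129.36°  ·
  (2,4): δ = 84.92°  ·
  (2,5): δ = 1.96°  ✓
  (3,4): δ = 135.57°  ·
  (3,5): δ = 52.60°  ·
  (4,5): δ = 97.04°  ·
antipodal pairs: 3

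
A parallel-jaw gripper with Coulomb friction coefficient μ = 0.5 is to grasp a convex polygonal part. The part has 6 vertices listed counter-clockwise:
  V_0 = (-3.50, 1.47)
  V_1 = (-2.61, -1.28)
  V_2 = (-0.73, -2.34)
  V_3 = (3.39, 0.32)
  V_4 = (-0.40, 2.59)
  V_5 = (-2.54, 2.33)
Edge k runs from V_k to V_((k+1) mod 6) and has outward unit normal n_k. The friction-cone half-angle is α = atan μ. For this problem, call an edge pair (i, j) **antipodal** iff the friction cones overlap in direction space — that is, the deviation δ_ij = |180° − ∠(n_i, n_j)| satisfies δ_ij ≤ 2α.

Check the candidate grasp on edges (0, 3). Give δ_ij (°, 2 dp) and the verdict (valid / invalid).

α = atan 0.5 = 26.57°;  2α = 53.13°
edge 0: e_0 = (+0.89, -2.75);  n_0 = (-0.9514, -0.3079)
edge 3: e_3 = (-3.79, +2.27);  n_3 = (+0.5138, +0.8579)
∠(n_0, n_3) = 138.85°
δ = |180° − 138.85°| = 41.15°
41.15° ≤ 2α = 53.13°  →  valid

δ = 41.15°, valid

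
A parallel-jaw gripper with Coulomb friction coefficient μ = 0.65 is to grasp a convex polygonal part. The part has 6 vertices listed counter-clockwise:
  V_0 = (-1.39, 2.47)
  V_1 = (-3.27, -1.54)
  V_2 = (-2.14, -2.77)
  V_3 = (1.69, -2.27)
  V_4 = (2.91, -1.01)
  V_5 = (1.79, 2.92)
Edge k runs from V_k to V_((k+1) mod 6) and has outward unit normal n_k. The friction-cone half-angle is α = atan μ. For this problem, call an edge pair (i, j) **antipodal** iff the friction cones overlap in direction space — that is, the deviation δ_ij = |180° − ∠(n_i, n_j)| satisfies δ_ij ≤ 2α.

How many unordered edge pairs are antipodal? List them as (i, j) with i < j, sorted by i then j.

count = 7; pairs: (0,2), (0,3), (0,4), (1,4), (1,5), (2,5), (3,5)

α = atan 0.65 = 33.02°;  2α = 66.05°
n_0 = (-0.9054, +0.4245)
n_1 = (-0.7364, -0.6765)
n_2 = (+0.1294, -0.9916)
n_3 = (+0.7184, -0.6956)
n_4 = (+0.9617, +0.2741)
n_5 = (-0.1401, +0.9901)
  (0,1): δ = 112.31°  ·
  (0,2): δ = 57.44°  ✓
  (0,3): δ = 18.96°  ✓
  (0,4): δ = 41.03°  ✓
  (0,5): δ = 123.17°  ·
  (1,2): δ = 125.14°  ·
  (1,3): δ = 86.65°  ·
  (1,4): δ = 26.67°  ✓
  (1,5): δ = 55.48°  ✓
  (2,3): δ = 141.51°  ·
  (2,4): δ = 81.53°  ·
  (2,5): δ = 0.62°  ✓
  (3,4): δ = 120.02°  ·
  (3,5): δ = 37.87°  ✓
  (4,5): δ = 97.85°  ·
antipodal pairs: 7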